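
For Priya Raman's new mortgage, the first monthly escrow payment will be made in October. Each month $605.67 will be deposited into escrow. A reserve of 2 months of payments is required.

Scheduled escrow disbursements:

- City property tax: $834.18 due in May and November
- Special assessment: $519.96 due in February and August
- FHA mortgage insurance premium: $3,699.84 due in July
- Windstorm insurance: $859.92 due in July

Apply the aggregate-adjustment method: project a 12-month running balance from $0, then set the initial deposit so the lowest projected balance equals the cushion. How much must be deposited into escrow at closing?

$1,902.72

Cushion = 2 × $605.67 = $1,211.34
Trial balance (start $0, +$605.67 each month, − disbursements):
  Oct: +$605.67 → $605.67
  Nov: +$605.67 − $834.18 → $377.16
  Dec: +$605.67 → $982.83
  Jan: +$605.67 → $1,588.50
  Feb: +$605.67 − $519.96 → $1,674.21
  Mar: +$605.67 → $2,279.88
  Apr: +$605.67 → $2,885.55
  May: +$605.67 − $834.18 → $2,657.04
  Jun: +$605.67 → $3,262.71
  Jul: +$605.67 − $4,559.76 → -$691.38
  Aug: +$605.67 − $519.96 → -$605.67
  Sep: +$605.67 → $0.00
Lowest trial balance = -$691.38 (Jul)
Initial deposit = cushion − low point = $1,211.34 − (-$691.38) = $1,902.72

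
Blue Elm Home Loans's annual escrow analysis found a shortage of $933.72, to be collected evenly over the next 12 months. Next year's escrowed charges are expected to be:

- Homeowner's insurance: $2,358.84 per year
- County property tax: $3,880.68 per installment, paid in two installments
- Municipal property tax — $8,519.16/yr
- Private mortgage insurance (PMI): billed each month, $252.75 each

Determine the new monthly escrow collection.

$1,883.84

Homeowner's insurance: $2,358.84 annually
County property tax: $3,880.68 × 2 = $7,761.36 annually
Municipal property tax: $8,519.16 annually
Private mortgage insurance (PMI): $252.75 × 12 = $3,033.00 annually
Total per year = $21,672.36
Monthly = $21,672.36 ÷ 12 = $1,806.03
Shortage spread = $933.72 / 12 = $77.81/mo
Adjusted monthly = $1,806.03 + $77.81 = $1,883.84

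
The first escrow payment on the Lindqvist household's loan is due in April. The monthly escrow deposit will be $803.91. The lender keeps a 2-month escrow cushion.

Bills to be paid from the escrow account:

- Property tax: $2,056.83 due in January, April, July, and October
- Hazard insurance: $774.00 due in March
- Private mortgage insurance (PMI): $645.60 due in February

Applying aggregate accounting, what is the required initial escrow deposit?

Cushion = 2 × $803.91 = $1,607.82
Trial balance (start $0, +$803.91 each month, − disbursements):
  Apr: +$803.91 − $2,056.83 → -$1,252.92
  May: +$803.91 → -$449.01
  Jun: +$803.91 → $354.90
  Jul: +$803.91 − $2,056.83 → -$898.02
  Aug: +$803.91 → -$94.11
  Sep: +$803.91 → $709.80
  Oct: +$803.91 − $2,056.83 → -$543.12
  Nov: +$803.91 → $260.79
  Dec: +$803.91 → $1,064.70
  Jan: +$803.91 − $2,056.83 → -$188.22
  Feb: +$803.91 − $645.60 → -$29.91
  Mar: +$803.91 − $774.00 → $0.00
Lowest trial balance = -$1,252.92 (Apr)
Initial deposit = cushion − low point = $1,607.82 − (-$1,252.92) = $2,860.74

$2,860.74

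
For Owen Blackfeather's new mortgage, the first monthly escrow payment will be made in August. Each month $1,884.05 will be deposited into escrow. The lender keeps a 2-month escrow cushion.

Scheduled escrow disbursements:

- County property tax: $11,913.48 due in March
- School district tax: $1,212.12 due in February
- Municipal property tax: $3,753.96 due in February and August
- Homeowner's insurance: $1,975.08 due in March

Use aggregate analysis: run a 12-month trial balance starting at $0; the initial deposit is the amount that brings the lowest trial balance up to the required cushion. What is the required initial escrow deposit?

$11,304.30

Cushion = 2 × $1,884.05 = $3,768.10
Trial balance (start $0, +$1,884.05 each month, − disbursements):
  Aug: +$1,884.05 − $3,753.96 → -$1,869.91
  Sep: +$1,884.05 → $14.14
  Oct: +$1,884.05 → $1,898.19
  Nov: +$1,884.05 → $3,782.24
  Dec: +$1,884.05 → $5,666.29
  Jan: +$1,884.05 → $7,550.34
  Feb: +$1,884.05 − $4,966.08 → $4,468.31
  Mar: +$1,884.05 − $13,888.56 → -$7,536.20
  Apr: +$1,884.05 → -$5,652.15
  May: +$1,884.05 → -$3,768.10
  Jun: +$1,884.05 → -$1,884.05
  Jul: +$1,884.05 → $0.00
Lowest trial balance = -$7,536.20 (Mar)
Initial deposit = cushion − low point = $3,768.10 − (-$7,536.20) = $11,304.30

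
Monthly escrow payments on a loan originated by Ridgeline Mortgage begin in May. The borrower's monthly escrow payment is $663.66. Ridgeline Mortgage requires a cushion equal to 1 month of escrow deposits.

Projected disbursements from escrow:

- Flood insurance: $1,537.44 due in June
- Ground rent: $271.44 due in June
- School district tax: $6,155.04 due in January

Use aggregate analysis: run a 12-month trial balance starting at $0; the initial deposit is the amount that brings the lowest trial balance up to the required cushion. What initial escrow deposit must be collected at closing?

Cushion = 1 × $663.66 = $663.66
Trial balance (start $0, +$663.66 each month, − disbursements):
  May: +$663.66 → $663.66
  Jun: +$663.66 − $1,808.88 → -$481.56
  Jul: +$663.66 → $182.10
  Aug: +$663.66 → $845.76
  Sep: +$663.66 → $1,509.42
  Oct: +$663.66 → $2,173.08
  Nov: +$663.66 → $2,836.74
  Dec: +$663.66 → $3,500.40
  Jan: +$663.66 − $6,155.04 → -$1,990.98
  Feb: +$663.66 → -$1,327.32
  Mar: +$663.66 → -$663.66
  Apr: +$663.66 → $0.00
Lowest trial balance = -$1,990.98 (Jan)
Initial deposit = cushion − low point = $663.66 − (-$1,990.98) = $2,654.64

$2,654.64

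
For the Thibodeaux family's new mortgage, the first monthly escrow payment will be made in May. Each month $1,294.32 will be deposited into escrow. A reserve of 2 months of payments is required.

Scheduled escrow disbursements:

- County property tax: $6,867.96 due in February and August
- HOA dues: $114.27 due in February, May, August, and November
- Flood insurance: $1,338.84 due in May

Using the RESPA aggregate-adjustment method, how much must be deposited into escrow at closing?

Cushion = 2 × $1,294.32 = $2,588.64
Trial balance (start $0, +$1,294.32 each month, − disbursements):
  May: +$1,294.32 − $1,453.11 → -$158.79
  Jun: +$1,294.32 → $1,135.53
  Jul: +$1,294.32 → $2,429.85
  Aug: +$1,294.32 − $6,982.23 → -$3,258.06
  Sep: +$1,294.32 → -$1,963.74
  Oct: +$1,294.32 → -$669.42
  Nov: +$1,294.32 − $114.27 → $510.63
  Dec: +$1,294.32 → $1,804.95
  Jan: +$1,294.32 → $3,099.27
  Feb: +$1,294.32 − $6,982.23 → -$2,588.64
  Mar: +$1,294.32 → -$1,294.32
  Apr: +$1,294.32 → $0.00
Lowest trial balance = -$3,258.06 (Aug)
Initial deposit = cushion − low point = $2,588.64 − (-$3,258.06) = $5,846.70

$5,846.70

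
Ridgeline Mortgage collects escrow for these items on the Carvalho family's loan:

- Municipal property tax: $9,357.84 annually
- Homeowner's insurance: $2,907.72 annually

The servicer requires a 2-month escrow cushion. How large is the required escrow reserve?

$2,044.26

Municipal property tax: $9,357.84 annually
Homeowner's insurance: $2,907.72 annually
Total annual escrow = $9,357.84 + $2,907.72 = $12,265.56
Base monthly escrow = $12,265.56 / 12 = $1,022.13
Required cushion = 2 × $1,022.13 = $2,044.26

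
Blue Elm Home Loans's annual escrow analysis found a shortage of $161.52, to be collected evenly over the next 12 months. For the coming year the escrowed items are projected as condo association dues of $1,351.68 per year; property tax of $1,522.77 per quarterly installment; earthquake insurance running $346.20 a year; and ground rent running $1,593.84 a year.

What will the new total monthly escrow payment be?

Condo association dues = $1,351.68/yr
Property tax = $1,522.77 × 4 = $6,091.08/yr
Earthquake insurance = $346.20/yr
Ground rent = $1,593.84/yr
Total per year = $1,351.68 + $6,091.08 + $346.20 + $1,593.84 = $9,382.80
Monthly escrow = $9,382.80 ÷ 12 = $781.90
Monthly shortage recovery: $161.52 / 12 = $13.46
Adjusted monthly = $781.90 + $13.46 = $795.36

$795.36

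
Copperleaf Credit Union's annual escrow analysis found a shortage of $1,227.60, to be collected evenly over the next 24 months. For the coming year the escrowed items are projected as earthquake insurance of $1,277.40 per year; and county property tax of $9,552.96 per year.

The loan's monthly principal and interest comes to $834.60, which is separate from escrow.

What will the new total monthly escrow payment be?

$953.68

Earthquake insurance: $1,277.40/yr
County property tax: $9,552.96/yr
Annual escrow total = $1,277.40 + $9,552.96 = $10,830.36
Monthly = $10,830.36 ÷ 12 = $902.53
Monthly shortage recovery: $1,227.60 ÷ 24 = $51.15
Adjusted monthly = $902.53 + $51.15 = $953.68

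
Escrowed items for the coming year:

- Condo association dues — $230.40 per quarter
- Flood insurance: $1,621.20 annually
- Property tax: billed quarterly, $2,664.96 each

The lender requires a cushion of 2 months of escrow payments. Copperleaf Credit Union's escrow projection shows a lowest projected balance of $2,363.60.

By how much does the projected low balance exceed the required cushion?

Condo association dues: $230.40 × 4 = $921.60
Flood insurance: $1,621.20
Property tax: $2,664.96 × 4 = $10,659.84
Yearly total = $13,202.64
Per month = $13,202.64 / 12 = $1,100.22
Required cushion = 2 × $1,100.22 = $2,200.44
Excess over cushion: $2,363.60 − $2,200.44 = $163.16

$163.16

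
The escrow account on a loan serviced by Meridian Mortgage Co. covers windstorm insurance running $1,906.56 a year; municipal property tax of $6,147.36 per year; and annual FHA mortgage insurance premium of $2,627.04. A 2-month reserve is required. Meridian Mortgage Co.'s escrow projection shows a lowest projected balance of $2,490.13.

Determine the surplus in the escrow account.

Windstorm insurance = $1,906.56 per year
Municipal property tax = $6,147.36 per year
FHA mortgage insurance premium = $2,627.04 per year
Annual escrow total = $1,906.56 + $6,147.36 + $2,627.04 = $10,680.96
Monthly = $10,680.96 ÷ 12 = $890.08
Required cushion = 2 × $890.08 = $1,780.16
Surplus = $2,490.13 − $1,780.16 = $709.97

$709.97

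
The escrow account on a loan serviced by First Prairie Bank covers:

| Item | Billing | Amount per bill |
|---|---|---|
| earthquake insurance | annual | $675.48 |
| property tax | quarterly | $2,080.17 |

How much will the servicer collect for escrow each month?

Earthquake insurance: $675.48 annually
Property tax: $2,080.17 × 4 = $8,320.68 annually
Total per year = $8,996.16
Base monthly escrow = $8,996.16 ÷ 12 = $749.68

$749.68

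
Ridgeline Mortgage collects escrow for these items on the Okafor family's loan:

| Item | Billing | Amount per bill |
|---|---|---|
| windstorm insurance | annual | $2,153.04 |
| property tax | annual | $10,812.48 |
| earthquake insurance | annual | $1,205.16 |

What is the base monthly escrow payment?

Windstorm insurance = $2,153.04 annually
Property tax = $10,812.48 annually
Earthquake insurance = $1,205.16 annually
Yearly total = $2,153.04 + $10,812.48 + $1,205.16 = $14,170.68
Monthly = $14,170.68 ÷ 12 = $1,180.89

$1,180.89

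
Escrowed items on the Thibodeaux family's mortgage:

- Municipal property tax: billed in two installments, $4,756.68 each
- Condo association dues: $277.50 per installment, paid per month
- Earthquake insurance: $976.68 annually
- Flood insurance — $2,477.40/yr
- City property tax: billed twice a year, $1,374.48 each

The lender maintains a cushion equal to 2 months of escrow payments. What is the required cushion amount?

Municipal property tax = $4,756.68 × 2 = $9,513.36 annually
Condo association dues = $277.50 × 12 = $3,330.00 annually
Earthquake insurance = $976.68 annually
Flood insurance = $2,477.40 annually
City property tax = $1,374.48 × 2 = $2,748.96 annually
Total annual escrow = $9,513.36 + $3,330.00 + $976.68 + $2,477.40 + $2,748.96 = $19,046.40
Base monthly escrow = $19,046.40 ÷ 12 = $1,587.20
Reserve = 2 × $1,587.20 = $3,174.40

$3,174.40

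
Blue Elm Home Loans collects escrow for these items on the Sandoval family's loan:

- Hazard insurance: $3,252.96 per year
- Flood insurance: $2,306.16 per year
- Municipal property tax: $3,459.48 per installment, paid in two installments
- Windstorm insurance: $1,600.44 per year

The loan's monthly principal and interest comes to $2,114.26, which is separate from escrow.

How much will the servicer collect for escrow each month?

$1,173.21

Hazard insurance — $3,252.96
Flood insurance — $2,306.16
Municipal property tax — $3,459.48 × 2 = $6,918.96
Windstorm insurance — $1,600.44
Annual escrow total = $3,252.96 + $2,306.16 + $6,918.96 + $1,600.44 = $14,078.52
Per month = $14,078.52 / 12 = $1,173.21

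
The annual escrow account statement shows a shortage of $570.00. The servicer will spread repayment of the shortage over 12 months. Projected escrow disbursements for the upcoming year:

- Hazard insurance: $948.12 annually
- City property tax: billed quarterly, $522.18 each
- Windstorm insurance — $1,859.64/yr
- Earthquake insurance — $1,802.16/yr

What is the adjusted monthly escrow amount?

Hazard insurance: $948.12/yr
City property tax: $522.18 × 4 = $2,088.72/yr
Windstorm insurance: $1,859.64/yr
Earthquake insurance: $1,802.16/yr
Total per year = $6,698.64
Base monthly escrow = $6,698.64 / 12 = $558.22
Shortage per month = $570.00 / 12 = $47.50
New monthly escrow = $558.22 + $47.50 = $605.72

$605.72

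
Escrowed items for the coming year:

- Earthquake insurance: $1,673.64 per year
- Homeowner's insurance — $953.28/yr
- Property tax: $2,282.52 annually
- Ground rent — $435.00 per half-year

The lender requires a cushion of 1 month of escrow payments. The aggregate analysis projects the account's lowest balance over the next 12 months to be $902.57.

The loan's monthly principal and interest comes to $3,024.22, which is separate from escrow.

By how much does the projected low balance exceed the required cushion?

$420.95

Earthquake insurance: $1,673.64 per year
Homeowner's insurance: $953.28 per year
Property tax: $2,282.52 per year
Ground rent: $435.00 × 2 = $870.00 per year
Total annual escrow = $5,779.44
Base monthly escrow = $5,779.44 ÷ 12 = $481.62
Cushion = 1 × $481.62 = $481.62
Surplus = $902.57 − $481.62 = $420.95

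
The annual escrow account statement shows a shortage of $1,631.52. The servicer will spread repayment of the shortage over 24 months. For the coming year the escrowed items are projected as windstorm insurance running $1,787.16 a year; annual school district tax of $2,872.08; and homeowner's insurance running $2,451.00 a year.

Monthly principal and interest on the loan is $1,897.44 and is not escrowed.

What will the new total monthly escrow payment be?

Windstorm insurance: $1,787.16
School district tax: $2,872.08
Homeowner's insurance: $2,451.00
Total per year = $7,110.24
Base monthly escrow = $7,110.24 / 12 = $592.52
Shortage spread = $1,631.52 ÷ 24 = $67.98/mo
Adjusted monthly = $592.52 + $67.98 = $660.50

$660.50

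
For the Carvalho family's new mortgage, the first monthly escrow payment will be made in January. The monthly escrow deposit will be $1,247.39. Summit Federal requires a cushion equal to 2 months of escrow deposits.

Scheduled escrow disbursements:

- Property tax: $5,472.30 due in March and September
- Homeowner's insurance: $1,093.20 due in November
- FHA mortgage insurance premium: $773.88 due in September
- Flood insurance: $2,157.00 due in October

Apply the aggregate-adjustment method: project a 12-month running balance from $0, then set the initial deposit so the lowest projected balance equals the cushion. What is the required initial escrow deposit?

$4,224.91

Cushion = 2 × $1,247.39 = $2,494.78
Trial balance (start $0, +$1,247.39 each month, − disbursements):
  Jan: +$1,247.39 → $1,247.39
  Feb: +$1,247.39 → $2,494.78
  Mar: +$1,247.39 − $5,472.30 → -$1,730.13
  Apr: +$1,247.39 → -$482.74
  May: +$1,247.39 → $764.65
  Jun: +$1,247.39 → $2,012.04
  Jul: +$1,247.39 → $3,259.43
  Aug: +$1,247.39 → $4,506.82
  Sep: +$1,247.39 − $6,246.18 → -$491.97
  Oct: +$1,247.39 − $2,157.00 → -$1,401.58
  Nov: +$1,247.39 − $1,093.20 → -$1,247.39
  Dec: +$1,247.39 → $0.00
Lowest trial balance = -$1,730.13 (Mar)
Initial deposit = cushion − low point = $2,494.78 − (-$1,730.13) = $4,224.91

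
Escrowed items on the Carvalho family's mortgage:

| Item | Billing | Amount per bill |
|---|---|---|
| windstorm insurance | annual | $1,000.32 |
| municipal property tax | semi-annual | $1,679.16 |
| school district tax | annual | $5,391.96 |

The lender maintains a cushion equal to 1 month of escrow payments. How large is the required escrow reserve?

$812.55

Windstorm insurance: $1,000.32
Municipal property tax: $1,679.16 × 2 = $3,358.32
School district tax: $5,391.96
Yearly total = $9,750.60
Monthly escrow = $9,750.60 / 12 = $812.55
Reserve = 1 × $812.55 = $812.55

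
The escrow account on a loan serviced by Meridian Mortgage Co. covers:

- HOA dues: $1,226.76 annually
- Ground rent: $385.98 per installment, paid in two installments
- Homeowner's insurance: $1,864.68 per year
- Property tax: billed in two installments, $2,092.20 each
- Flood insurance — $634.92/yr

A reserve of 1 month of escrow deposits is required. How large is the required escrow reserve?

$723.56

HOA dues = $1,226.76
Ground rent = $385.98 × 2 = $771.96
Homeowner's insurance = $1,864.68
Property tax = $2,092.20 × 2 = $4,184.40
Flood insurance = $634.92
Total annual escrow = $1,226.76 + $771.96 + $1,864.68 + $4,184.40 + $634.92 = $8,682.72
Base monthly escrow = $8,682.72 ÷ 12 = $723.56
Required cushion = 1 × $723.56 = $723.56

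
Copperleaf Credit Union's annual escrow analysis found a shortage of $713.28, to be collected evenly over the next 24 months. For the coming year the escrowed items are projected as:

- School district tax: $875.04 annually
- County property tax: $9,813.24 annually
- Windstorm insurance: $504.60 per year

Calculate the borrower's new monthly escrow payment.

School district tax: $875.04 per year
County property tax: $9,813.24 per year
Windstorm insurance: $504.60 per year
Annual escrow total = $11,192.88
Monthly = $11,192.88 ÷ 12 = $932.74
Monthly shortage recovery: $713.28 ÷ 24 = $29.72
New monthly escrow = $932.74 + $29.72 = $962.46

$962.46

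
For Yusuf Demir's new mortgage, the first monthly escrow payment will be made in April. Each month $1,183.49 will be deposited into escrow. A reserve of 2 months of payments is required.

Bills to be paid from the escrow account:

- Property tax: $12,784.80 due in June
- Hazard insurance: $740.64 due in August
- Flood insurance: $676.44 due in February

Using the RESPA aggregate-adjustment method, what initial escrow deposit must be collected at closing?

Cushion = 2 × $1,183.49 = $2,366.98
Trial balance (start $0, +$1,183.49 each month, − disbursements):
  Apr: +$1,183.49 → $1,183.49
  May: +$1,183.49 → $2,366.98
  Jun: +$1,183.49 − $12,784.80 → -$9,234.33
  Jul: +$1,183.49 → -$8,050.84
  Aug: +$1,183.49 − $740.64 → -$7,607.99
  Sep: +$1,183.49 → -$6,424.50
  Oct: +$1,183.49 → -$5,241.01
  Nov: +$1,183.49 → -$4,057.52
  Dec: +$1,183.49 → -$2,874.03
  Jan: +$1,183.49 → -$1,690.54
  Feb: +$1,183.49 − $676.44 → -$1,183.49
  Mar: +$1,183.49 → $0.00
Lowest trial balance = -$9,234.33 (Jun)
Initial deposit = cushion − low point = $2,366.98 − (-$9,234.33) = $11,601.31

$11,601.31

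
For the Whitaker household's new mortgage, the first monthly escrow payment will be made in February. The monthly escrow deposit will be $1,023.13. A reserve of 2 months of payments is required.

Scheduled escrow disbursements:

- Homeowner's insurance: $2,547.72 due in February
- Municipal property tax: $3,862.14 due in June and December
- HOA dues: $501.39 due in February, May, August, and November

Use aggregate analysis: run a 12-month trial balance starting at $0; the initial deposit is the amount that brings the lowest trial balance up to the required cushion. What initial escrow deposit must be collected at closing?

$4,343.25

Cushion = 2 × $1,023.13 = $2,046.26
Trial balance (start $0, +$1,023.13 each month, − disbursements):
  Feb: +$1,023.13 − $3,049.11 → -$2,025.98
  Mar: +$1,023.13 → -$1,002.85
  Apr: +$1,023.13 → $20.28
  May: +$1,023.13 − $501.39 → $542.02
  Jun: +$1,023.13 − $3,862.14 → -$2,296.99
  Jul: +$1,023.13 → -$1,273.86
  Aug: +$1,023.13 − $501.39 → -$752.12
  Sep: +$1,023.13 → $271.01
  Oct: +$1,023.13 → $1,294.14
  Nov: +$1,023.13 − $501.39 → $1,815.88
  Dec: +$1,023.13 − $3,862.14 → -$1,023.13
  Jan: +$1,023.13 → $0.00
Lowest trial balance = -$2,296.99 (Jun)
Initial deposit = cushion − low point = $2,046.26 − (-$2,296.99) = $4,343.25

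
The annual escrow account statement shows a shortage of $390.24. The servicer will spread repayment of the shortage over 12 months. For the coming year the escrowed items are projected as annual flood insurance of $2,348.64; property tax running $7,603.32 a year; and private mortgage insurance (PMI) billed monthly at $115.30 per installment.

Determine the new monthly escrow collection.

$977.15

Flood insurance = $2,348.64/yr
Property tax = $7,603.32/yr
Private mortgage insurance (PMI) = $115.30 × 12 = $1,383.60/yr
Combined annual = $11,335.56
Monthly escrow = $11,335.56 ÷ 12 = $944.63
Monthly shortage recovery: $390.24 / 12 = $32.52
New monthly escrow = $944.63 + $32.52 = $977.15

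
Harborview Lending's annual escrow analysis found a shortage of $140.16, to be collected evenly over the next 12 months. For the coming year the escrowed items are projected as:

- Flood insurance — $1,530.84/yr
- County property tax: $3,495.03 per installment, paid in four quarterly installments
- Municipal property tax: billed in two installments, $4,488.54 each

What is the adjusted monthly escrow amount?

Flood insurance: $1,530.84 per year
County property tax: $3,495.03 × 4 = $13,980.12 per year
Municipal property tax: $4,488.54 × 2 = $8,977.08 per year
Annual escrow total = $1,530.84 + $13,980.12 + $8,977.08 = $24,488.04
Base monthly escrow = $24,488.04 / 12 = $2,040.67
Shortage spread = $140.16 ÷ 12 = $11.68/mo
New monthly escrow = $2,040.67 + $11.68 = $2,052.35

$2,052.35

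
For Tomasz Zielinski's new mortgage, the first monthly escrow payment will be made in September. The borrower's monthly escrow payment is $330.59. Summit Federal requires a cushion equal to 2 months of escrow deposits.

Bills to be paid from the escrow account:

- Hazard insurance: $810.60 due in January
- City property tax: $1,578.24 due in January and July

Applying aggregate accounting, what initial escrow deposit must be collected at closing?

$1,397.07

Cushion = 2 × $330.59 = $661.18
Trial balance (start $0, +$330.59 each month, − disbursements):
  Sep: +$330.59 → $330.59
  Oct: +$330.59 → $661.18
  Nov: +$330.59 → $991.77
  Dec: +$330.59 → $1,322.36
  Jan: +$330.59 − $2,388.84 → -$735.89
  Feb: +$330.59 → -$405.30
  Mar: +$330.59 → -$74.71
  Apr: +$330.59 → $255.88
  May: +$330.59 → $586.47
  Jun: +$330.59 → $917.06
  Jul: +$330.59 − $1,578.24 → -$330.59
  Aug: +$330.59 → $0.00
Lowest trial balance = -$735.89 (Jan)
Initial deposit = cushion − low point = $661.18 − (-$735.89) = $1,397.07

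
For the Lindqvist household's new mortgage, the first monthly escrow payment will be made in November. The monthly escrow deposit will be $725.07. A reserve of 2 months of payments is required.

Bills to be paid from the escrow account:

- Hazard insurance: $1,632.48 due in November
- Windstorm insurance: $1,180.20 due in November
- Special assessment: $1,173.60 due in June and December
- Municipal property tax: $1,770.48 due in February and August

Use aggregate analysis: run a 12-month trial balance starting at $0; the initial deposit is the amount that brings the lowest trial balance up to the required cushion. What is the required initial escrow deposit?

$4,306.62

Cushion = 2 × $725.07 = $1,450.14
Trial balance (start $0, +$725.07 each month, − disbursements):
  Nov: +$725.07 − $2,812.68 → -$2,087.61
  Dec: +$725.07 − $1,173.60 → -$2,536.14
  Jan: +$725.07 → -$1,811.07
  Feb: +$725.07 − $1,770.48 → -$2,856.48
  Mar: +$725.07 → -$2,131.41
  Apr: +$725.07 → -$1,406.34
  May: +$725.07 → -$681.27
  Jun: +$725.07 − $1,173.60 → -$1,129.80
  Jul: +$725.07 → -$404.73
  Aug: +$725.07 − $1,770.48 → -$1,450.14
  Sep: +$725.07 → -$725.07
  Oct: +$725.07 → $0.00
Lowest trial balance = -$2,856.48 (Feb)
Initial deposit = cushion − low point = $1,450.14 − (-$2,856.48) = $4,306.62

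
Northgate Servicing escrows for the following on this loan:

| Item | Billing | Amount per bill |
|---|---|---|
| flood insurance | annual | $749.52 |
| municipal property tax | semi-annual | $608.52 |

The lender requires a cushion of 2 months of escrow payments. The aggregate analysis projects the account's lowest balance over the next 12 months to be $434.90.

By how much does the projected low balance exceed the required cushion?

$107.14

Flood insurance = $749.52/yr
Municipal property tax = $608.52 × 2 = $1,217.04/yr
Total annual escrow = $749.52 + $1,217.04 = $1,966.56
Base monthly escrow = $1,966.56 / 12 = $163.88
Cushion = 2 × $163.88 = $327.76
Excess over cushion: $434.90 − $327.76 = $107.14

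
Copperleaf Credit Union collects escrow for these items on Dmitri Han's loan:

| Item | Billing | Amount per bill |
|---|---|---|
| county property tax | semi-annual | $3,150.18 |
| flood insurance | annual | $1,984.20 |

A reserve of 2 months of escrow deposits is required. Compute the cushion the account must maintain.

County property tax: $3,150.18 × 2 = $6,300.36/yr
Flood insurance: $1,984.20/yr
Total annual escrow = $8,284.56
Monthly escrow = $8,284.56 ÷ 12 = $690.38
Cushion = 2 × $690.38 = $1,380.76

$1,380.76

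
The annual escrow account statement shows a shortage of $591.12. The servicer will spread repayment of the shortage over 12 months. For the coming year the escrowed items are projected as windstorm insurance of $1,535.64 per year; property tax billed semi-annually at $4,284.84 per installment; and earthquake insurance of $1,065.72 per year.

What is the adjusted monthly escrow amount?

$980.18

Windstorm insurance = $1,535.64 annually
Property tax = $4,284.84 × 2 = $8,569.68 annually
Earthquake insurance = $1,065.72 annually
Total annual escrow = $1,535.64 + $8,569.68 + $1,065.72 = $11,171.04
Base monthly escrow = $11,171.04 / 12 = $930.92
Shortage per month = $591.12 / 12 = $49.26
New monthly escrow = $930.92 + $49.26 = $980.18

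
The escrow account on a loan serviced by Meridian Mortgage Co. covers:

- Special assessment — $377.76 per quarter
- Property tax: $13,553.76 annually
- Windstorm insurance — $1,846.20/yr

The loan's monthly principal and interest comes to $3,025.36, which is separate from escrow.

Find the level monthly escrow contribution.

$1,409.25

Special assessment — $377.76 × 4 = $1,511.04 annually
Property tax — $13,553.76 annually
Windstorm insurance — $1,846.20 annually
Yearly total = $16,911.00
Monthly = $16,911.00 / 12 = $1,409.25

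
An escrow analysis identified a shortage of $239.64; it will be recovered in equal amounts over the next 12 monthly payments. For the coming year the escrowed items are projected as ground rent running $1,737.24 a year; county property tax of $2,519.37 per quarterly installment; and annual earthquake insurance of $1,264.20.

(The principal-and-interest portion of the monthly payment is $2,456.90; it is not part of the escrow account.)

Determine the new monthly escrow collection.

Ground rent: $1,737.24 per year
County property tax: $2,519.37 × 4 = $10,077.48 per year
Earthquake insurance: $1,264.20 per year
Annual escrow total = $1,737.24 + $10,077.48 + $1,264.20 = $13,078.92
Monthly = $13,078.92 / 12 = $1,089.91
Monthly shortage recovery: $239.64 ÷ 12 = $19.97
New monthly escrow = $1,089.91 + $19.97 = $1,109.88

$1,109.88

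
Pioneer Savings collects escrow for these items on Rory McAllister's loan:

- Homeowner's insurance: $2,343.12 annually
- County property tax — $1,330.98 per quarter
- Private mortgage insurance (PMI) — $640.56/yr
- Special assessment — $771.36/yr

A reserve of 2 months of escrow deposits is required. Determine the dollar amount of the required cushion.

Homeowner's insurance — $2,343.12 annually
County property tax — $1,330.98 × 4 = $5,323.92 annually
Private mortgage insurance (PMI) — $640.56 annually
Special assessment — $771.36 annually
Yearly total = $2,343.12 + $5,323.92 + $640.56 + $771.36 = $9,078.96
Base monthly escrow = $9,078.96 ÷ 12 = $756.58
Required cushion = 2 × $756.58 = $1,513.16

$1,513.16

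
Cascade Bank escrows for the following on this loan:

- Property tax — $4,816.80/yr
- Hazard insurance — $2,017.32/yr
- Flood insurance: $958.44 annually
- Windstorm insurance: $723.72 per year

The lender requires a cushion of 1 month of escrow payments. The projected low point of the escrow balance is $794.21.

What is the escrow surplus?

$84.52

Property tax: $4,816.80 per year
Hazard insurance: $2,017.32 per year
Flood insurance: $958.44 per year
Windstorm insurance: $723.72 per year
Combined annual = $4,816.80 + $2,017.32 + $958.44 + $723.72 = $8,516.28
Per month = $8,516.28 ÷ 12 = $709.69
Required cushion = 1 × $709.69 = $709.69
Surplus = $794.21 − $709.69 = $84.52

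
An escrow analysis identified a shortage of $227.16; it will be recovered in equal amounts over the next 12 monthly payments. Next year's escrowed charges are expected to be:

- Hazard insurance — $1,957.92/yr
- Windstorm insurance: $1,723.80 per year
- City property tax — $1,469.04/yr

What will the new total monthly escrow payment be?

Hazard insurance — $1,957.92
Windstorm insurance — $1,723.80
City property tax — $1,469.04
Total annual escrow = $1,957.92 + $1,723.80 + $1,469.04 = $5,150.76
Monthly escrow = $5,150.76 / 12 = $429.23
Monthly shortage recovery: $227.16 / 12 = $18.93
Adjusted monthly = $429.23 + $18.93 = $448.16

$448.16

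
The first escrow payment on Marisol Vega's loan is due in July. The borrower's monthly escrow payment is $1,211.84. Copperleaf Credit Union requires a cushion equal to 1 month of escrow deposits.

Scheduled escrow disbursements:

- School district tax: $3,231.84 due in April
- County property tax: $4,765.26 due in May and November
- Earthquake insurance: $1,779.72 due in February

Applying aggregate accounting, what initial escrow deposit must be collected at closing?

Cushion = 1 × $1,211.84 = $1,211.84
Trial balance (start $0, +$1,211.84 each month, − disbursements):
  Jul: +$1,211.84 → $1,211.84
  Aug: +$1,211.84 → $2,423.68
  Sep: +$1,211.84 → $3,635.52
  Oct: +$1,211.84 → $4,847.36
  Nov: +$1,211.84 − $4,765.26 → $1,293.94
  Dec: +$1,211.84 → $2,505.78
  Jan: +$1,211.84 → $3,717.62
  Feb: +$1,211.84 − $1,779.72 → $3,149.74
  Mar: +$1,211.84 → $4,361.58
  Apr: +$1,211.84 − $3,231.84 → $2,341.58
  May: +$1,211.84 − $4,765.26 → -$1,211.84
  Jun: +$1,211.84 → $0.00
Lowest trial balance = -$1,211.84 (May)
Initial deposit = cushion − low point = $1,211.84 − (-$1,211.84) = $2,423.68

$2,423.68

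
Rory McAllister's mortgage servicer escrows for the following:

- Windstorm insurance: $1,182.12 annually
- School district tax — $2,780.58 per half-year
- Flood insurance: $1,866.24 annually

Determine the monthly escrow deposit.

$717.46

Windstorm insurance — $1,182.12
School district tax — $2,780.58 × 2 = $5,561.16
Flood insurance — $1,866.24
Annual escrow total = $1,182.12 + $5,561.16 + $1,866.24 = $8,609.52
Per month = $8,609.52 ÷ 12 = $717.46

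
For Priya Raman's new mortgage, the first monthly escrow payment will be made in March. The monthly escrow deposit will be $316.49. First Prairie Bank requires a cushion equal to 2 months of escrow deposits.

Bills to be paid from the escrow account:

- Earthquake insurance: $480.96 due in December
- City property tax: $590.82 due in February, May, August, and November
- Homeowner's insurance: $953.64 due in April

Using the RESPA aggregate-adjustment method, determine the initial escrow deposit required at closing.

$1,227.97

Cushion = 2 × $316.49 = $632.98
Trial balance (start $0, +$316.49 each month, − disbursements):
  Mar: +$316.49 → $316.49
  Apr: +$316.49 − $953.64 → -$320.66
  May: +$316.49 − $590.82 → -$594.99
  Jun: +$316.49 → -$278.50
  Jul: +$316.49 → $37.99
  Aug: +$316.49 − $590.82 → -$236.34
  Sep: +$316.49 → $80.15
  Oct: +$316.49 → $396.64
  Nov: +$316.49 − $590.82 → $122.31
  Dec: +$316.49 − $480.96 → -$42.16
  Jan: +$316.49 → $274.33
  Feb: +$316.49 − $590.82 → $0.00
Lowest trial balance = -$594.99 (May)
Initial deposit = cushion − low point = $632.98 − (-$594.99) = $1,227.97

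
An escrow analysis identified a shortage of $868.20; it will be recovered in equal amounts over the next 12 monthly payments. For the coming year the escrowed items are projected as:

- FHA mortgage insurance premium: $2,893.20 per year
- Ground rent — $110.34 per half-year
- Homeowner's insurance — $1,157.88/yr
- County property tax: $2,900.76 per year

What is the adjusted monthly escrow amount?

FHA mortgage insurance premium: $2,893.20
Ground rent: $110.34 × 2 = $220.68
Homeowner's insurance: $1,157.88
County property tax: $2,900.76
Total per year = $2,893.20 + $220.68 + $1,157.88 + $2,900.76 = $7,172.52
Monthly = $7,172.52 / 12 = $597.71
Monthly shortage recovery: $868.20 / 12 = $72.35
New monthly escrow = $597.71 + $72.35 = $670.06

$670.06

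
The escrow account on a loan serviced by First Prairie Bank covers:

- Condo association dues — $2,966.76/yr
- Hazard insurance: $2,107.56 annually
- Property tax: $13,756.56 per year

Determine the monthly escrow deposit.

Condo association dues = $2,966.76 per year
Hazard insurance = $2,107.56 per year
Property tax = $13,756.56 per year
Total annual escrow = $2,966.76 + $2,107.56 + $13,756.56 = $18,830.88
Monthly escrow = $18,830.88 ÷ 12 = $1,569.24

$1,569.24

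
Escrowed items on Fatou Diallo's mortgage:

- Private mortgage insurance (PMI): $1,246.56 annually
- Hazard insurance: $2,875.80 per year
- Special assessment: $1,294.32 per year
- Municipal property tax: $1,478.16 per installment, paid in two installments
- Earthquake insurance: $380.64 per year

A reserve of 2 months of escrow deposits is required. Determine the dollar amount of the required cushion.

$1,458.94

Private mortgage insurance (PMI): $1,246.56 annually
Hazard insurance: $2,875.80 annually
Special assessment: $1,294.32 annually
Municipal property tax: $1,478.16 × 2 = $2,956.32 annually
Earthquake insurance: $380.64 annually
Yearly total = $8,753.64
Base monthly escrow = $8,753.64 / 12 = $729.47
Cushion = 2 × $729.47 = $1,458.94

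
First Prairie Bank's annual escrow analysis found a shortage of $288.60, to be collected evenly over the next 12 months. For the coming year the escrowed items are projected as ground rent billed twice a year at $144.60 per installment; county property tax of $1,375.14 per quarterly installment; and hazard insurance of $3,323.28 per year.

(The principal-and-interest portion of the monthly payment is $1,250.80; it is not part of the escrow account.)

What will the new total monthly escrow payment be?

$783.47

Ground rent: $144.60 × 2 = $289.20 per year
County property tax: $1,375.14 × 4 = $5,500.56 per year
Hazard insurance: $3,323.28 per year
Yearly total = $289.20 + $5,500.56 + $3,323.28 = $9,113.04
Base monthly escrow = $9,113.04 ÷ 12 = $759.42
Shortage spread = $288.60 / 12 = $24.05/mo
New monthly escrow = $759.42 + $24.05 = $783.47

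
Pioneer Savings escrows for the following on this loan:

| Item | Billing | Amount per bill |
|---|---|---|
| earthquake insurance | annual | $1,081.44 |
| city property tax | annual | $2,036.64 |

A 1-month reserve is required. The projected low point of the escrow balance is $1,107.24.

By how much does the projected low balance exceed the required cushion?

$847.40

Earthquake insurance — $1,081.44/yr
City property tax — $2,036.64/yr
Annual escrow total = $3,118.08
Per month = $3,118.08 / 12 = $259.84
Required reserve = 1 × $259.84 = $259.84
Surplus = $1,107.24 − $259.84 = $847.40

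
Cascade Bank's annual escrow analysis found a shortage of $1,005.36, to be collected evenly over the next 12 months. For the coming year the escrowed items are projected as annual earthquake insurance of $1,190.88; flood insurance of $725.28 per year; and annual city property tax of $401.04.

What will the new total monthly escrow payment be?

$276.88

Earthquake insurance — $1,190.88/yr
Flood insurance — $725.28/yr
City property tax — $401.04/yr
Annual escrow total = $2,317.20
Base monthly escrow = $2,317.20 ÷ 12 = $193.10
Shortage spread = $1,005.36 ÷ 12 = $83.78/mo
Adjusted monthly = $193.10 + $83.78 = $276.88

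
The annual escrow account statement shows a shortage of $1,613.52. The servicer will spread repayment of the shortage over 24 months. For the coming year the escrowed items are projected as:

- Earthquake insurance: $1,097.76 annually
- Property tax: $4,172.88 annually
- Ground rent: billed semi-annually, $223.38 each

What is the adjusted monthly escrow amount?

$543.68

Earthquake insurance — $1,097.76/yr
Property tax — $4,172.88/yr
Ground rent — $223.38 × 2 = $446.76/yr
Total per year = $1,097.76 + $4,172.88 + $446.76 = $5,717.40
Monthly escrow = $5,717.40 / 12 = $476.45
Monthly shortage recovery: $1,613.52 / 24 = $67.23
Adjusted monthly = $476.45 + $67.23 = $543.68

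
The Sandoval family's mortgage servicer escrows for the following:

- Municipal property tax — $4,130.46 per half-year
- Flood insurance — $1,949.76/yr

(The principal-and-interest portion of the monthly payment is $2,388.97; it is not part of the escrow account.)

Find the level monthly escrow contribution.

$850.89

Municipal property tax — $4,130.46 × 2 = $8,260.92 annually
Flood insurance — $1,949.76 annually
Combined annual = $10,210.68
Base monthly escrow = $10,210.68 ÷ 12 = $850.89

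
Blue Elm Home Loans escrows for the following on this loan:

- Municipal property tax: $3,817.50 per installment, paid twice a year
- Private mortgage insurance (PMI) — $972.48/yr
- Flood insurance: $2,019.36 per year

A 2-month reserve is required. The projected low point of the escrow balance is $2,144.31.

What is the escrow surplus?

$373.17

Municipal property tax = $3,817.50 × 2 = $7,635.00/yr
Private mortgage insurance (PMI) = $972.48/yr
Flood insurance = $2,019.36/yr
Combined annual = $7,635.00 + $972.48 + $2,019.36 = $10,626.84
Monthly = $10,626.84 ÷ 12 = $885.57
Required cushion = 2 × $885.57 = $1,771.14
Excess over cushion: $2,144.31 − $1,771.14 = $373.17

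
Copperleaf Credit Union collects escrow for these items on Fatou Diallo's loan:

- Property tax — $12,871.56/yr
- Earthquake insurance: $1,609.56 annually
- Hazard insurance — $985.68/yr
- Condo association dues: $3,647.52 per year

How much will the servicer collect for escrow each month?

Property tax: $12,871.56
Earthquake insurance: $1,609.56
Hazard insurance: $985.68
Condo association dues: $3,647.52
Total per year = $19,114.32
Monthly escrow = $19,114.32 / 12 = $1,592.86

$1,592.86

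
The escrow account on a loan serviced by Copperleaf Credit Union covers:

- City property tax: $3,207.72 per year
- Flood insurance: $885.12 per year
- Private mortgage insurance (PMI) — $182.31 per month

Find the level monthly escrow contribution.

City property tax = $3,207.72 annually
Flood insurance = $885.12 annually
Private mortgage insurance (PMI) = $182.31 × 12 = $2,187.72 annually
Total per year = $3,207.72 + $885.12 + $2,187.72 = $6,280.56
Monthly = $6,280.56 ÷ 12 = $523.38

$523.38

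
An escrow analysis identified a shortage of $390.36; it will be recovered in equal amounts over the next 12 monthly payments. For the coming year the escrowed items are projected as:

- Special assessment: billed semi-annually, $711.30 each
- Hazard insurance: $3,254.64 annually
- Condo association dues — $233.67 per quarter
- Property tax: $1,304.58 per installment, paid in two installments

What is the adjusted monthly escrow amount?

$717.62

Special assessment — $711.30 × 2 = $1,422.60 annually
Hazard insurance — $3,254.64 annually
Condo association dues — $233.67 × 4 = $934.68 annually
Property tax — $1,304.58 × 2 = $2,609.16 annually
Total annual escrow = $1,422.60 + $3,254.64 + $934.68 + $2,609.16 = $8,221.08
Per month = $8,221.08 ÷ 12 = $685.09
Shortage spread = $390.36 ÷ 12 = $32.53/mo
New monthly escrow = $685.09 + $32.53 = $717.62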